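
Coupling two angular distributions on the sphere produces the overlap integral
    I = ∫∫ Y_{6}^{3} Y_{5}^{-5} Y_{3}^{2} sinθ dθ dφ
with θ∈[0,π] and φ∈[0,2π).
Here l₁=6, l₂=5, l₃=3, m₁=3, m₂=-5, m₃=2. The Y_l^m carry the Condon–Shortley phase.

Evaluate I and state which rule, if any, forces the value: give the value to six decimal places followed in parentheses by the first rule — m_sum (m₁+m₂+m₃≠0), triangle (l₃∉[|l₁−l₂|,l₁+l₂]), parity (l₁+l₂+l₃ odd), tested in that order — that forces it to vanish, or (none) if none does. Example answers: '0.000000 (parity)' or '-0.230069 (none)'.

0.088266 (none)

m-sum 0 ✓  L=14 even ✓  1≤3≤11 ✓
Π(2lᵢ+1) = 13×11×7 = 1001
triangle coeff Δ(6,5,3) = 1/675675
Σ_t [3,5]: t=3:−1/8640 t=4:+1/2304 t=5:−1/8640 = 7/34560
(3j)²=7/429 [(6 5 3; 0 0 0)], sign=-1
Σ_t [0,0]: t=0:+1/483840 = 1/483840
(3j)²=6/1001 [(6 5 3; 3 -5 2)], sign=-1
⇒ 4πI² = 14/143
I = (+1)√(14/143/(4π)) = 0.08826552
No selection rule forces the value: the integral is nonzero (none).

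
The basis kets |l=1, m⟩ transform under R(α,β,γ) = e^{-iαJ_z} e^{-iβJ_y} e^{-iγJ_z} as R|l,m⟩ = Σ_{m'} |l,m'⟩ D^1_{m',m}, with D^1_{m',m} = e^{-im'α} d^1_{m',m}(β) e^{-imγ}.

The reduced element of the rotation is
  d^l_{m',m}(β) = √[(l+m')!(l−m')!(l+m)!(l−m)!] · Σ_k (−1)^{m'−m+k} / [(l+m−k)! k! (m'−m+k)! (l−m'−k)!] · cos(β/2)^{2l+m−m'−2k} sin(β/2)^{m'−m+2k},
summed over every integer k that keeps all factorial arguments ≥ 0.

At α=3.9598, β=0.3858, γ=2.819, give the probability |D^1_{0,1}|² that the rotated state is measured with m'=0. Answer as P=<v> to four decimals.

D^1_{0,1}(3.9598,0.3858,2.8190) = e^{-i·0·3.9598}·d^1_{0,1}(0.3858)·e^{-i·1·2.8190}. Compute d first:
c=cos(0.385800/2)=0.981452, s=sin(0.385800/2)=0.191706; N=√[1·1·2·1]=1.414214
k∈{1} keeps every argument non-negative
  k=1: (−1)^0·1.4142/(1)·0.9815^1·0.1917^1 = +0.266085
d^1_{0,1}(0.3858) = +0.266085
|D^1_{0,1}|² = |d^1_{0,1}(β)|² = (+0.266085)² = 0.070801 (the z-rotation phases have unit modulus)

P=0.0708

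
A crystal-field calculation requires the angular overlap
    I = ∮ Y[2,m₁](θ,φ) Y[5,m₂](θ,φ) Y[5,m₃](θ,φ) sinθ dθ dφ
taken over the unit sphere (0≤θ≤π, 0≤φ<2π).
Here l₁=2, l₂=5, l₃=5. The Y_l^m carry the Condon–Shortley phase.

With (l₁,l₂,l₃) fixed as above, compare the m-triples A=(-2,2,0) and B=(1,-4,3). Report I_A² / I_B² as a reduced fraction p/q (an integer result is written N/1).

20/21

Shared (l₁,l₂,l₃)=(2,5,5): N and (l;000)² cancel in I_A²/I_B².
A: Δ = 2!·2!·8!/13! = 1/38610; Racah Σ t=2..2: t=2:+1/2880 = 1/2880; ⇒ 3j(2 5 5; -2 2 0)² = 14/429, sgn -1
B: Δ = 2!·2!·8!/13! = 1/38610; Racah Σ t=0..1: t=0:+1/10080 t=1:−1/80640 = 1/11520; ⇒ 3j(2 5 5; 1 -4 3)² = 49/1430, sgn +1
I_A²/I_B² = (14/429)/(49/1430) = 20/21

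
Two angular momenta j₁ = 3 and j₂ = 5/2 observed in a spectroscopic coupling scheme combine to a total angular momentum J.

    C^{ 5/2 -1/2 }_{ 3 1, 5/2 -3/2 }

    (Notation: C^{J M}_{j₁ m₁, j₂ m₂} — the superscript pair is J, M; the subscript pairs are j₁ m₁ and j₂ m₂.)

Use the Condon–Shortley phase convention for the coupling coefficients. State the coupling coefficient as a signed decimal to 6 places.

−√(1/35) = -0.169031

j₁+j₂−J=3  J+j₁−j₂=3  J−j₁+j₂=2  j₁+j₂+J+1=9
(j₁±m₁, j₂±m₂, J±M) = (4,2,1,4,2,3)
P² = 576/35
sum k=0..1:
  [0] +1/12 = 1/12
  [1] −1/8 = -1/8
S = -1/24
C² = P²·S² = 1/35 ; C = -0.169031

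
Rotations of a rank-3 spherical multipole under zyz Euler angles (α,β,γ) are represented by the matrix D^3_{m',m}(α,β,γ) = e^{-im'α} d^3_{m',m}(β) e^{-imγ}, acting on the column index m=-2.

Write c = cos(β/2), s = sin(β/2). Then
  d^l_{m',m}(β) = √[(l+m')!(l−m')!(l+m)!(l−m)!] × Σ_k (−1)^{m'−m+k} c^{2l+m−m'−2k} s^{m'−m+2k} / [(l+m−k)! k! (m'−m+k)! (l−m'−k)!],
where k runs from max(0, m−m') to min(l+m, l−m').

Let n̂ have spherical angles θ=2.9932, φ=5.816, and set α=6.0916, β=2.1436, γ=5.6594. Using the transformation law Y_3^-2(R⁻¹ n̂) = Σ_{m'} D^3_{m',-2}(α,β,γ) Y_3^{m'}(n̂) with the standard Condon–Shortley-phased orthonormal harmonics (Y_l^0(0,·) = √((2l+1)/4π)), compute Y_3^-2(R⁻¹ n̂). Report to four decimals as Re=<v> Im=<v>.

Need the full column D^3_{m',-2} for m'=−3..3 at α=6.0916, β=2.1436, γ=5.6594.
cos(β/2)=0.478544, sin(β/2)=0.878063
d^3_{-3,-2}: single k=1 term ⇒ +0.053978;  D = -0.013434-0.052279i
d^3_{-2,-2}: k∈[0..1] ⇒ +0.012010 -0.202167 = -0.190158;  D = +0.011392+0.189816i
d^3_{-1,-2}: k∈[0..1] ⇒ -0.069685 +0.469218 = +0.399533;  D = +0.052443-0.396076i
d^3_{0,-2}: k∈[0..1] ⇒ +0.221463 -0.745605 = -0.524141;  D = -0.166481+0.496999i
d^3_{1,-2}: k∈[0..1] ⇒ -0.469218 +0.789862 = +0.320645;  D = +0.157876-0.279085i
d^3_{2,-2}: k∈[0..1] ⇒ +0.680641 -0.458305 = +0.222335;  D = +0.144317-0.169132i
d^3_{3,-2}: single k=0 term ⇒ -0.611825;  D = -0.478490+0.381283i
Y_3^{m'}(θ=2.9932,φ=5.816) and Σ D·Y over m':
  (-0.0134-0.0523i)·(+0.0002+0.0013i)  (+0.0114+0.1898i)·(-0.0131-0.0178i)  (+0.0524-0.3961i)·(+0.1660+0.0837i)  (-0.1665+0.4970i)·(-0.6978+0.0000i)  (+0.1579-0.2791i)·(-0.1660+0.0837i)  (+0.1443-0.1691i)·(-0.0131+0.0178i)  (-0.4785+0.3813i)·(-0.0002+0.0013i)
Y_3^-2(R⁻¹ n̂) = +0.159203-0.347283i

Re=0.1592 Im=-0.3473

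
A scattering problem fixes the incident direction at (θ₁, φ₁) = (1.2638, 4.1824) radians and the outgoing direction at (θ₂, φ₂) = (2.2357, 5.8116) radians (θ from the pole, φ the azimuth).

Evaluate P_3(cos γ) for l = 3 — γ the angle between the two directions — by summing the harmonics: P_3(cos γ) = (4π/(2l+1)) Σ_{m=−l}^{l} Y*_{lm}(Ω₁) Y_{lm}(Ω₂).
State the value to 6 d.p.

0.314846

Addition theorem: P_3(cos γ) = (4π/7) Σ_m Y*_{lm}(Ω₁) Y_{lm}(Ω₂), m = −3…3:
  [-3]  conj(Y_{3,-3})(Ω₁) = +0.361330-0.006928i ; Y_{3,-3}(Ω₂) = +0.031603+0.200884i ; Δ = +0.012811+0.072366i
  [-2]  conj(Y_{3,-2})(Ω₁) = -0.137201+0.244812i ; Y_{3,-2}(Ω₂) = -0.229322-0.316095i ; Δ = +0.108847-0.012772i
  [-1]  conj(Y_{3,-1})(Ω₁) = +0.084625+0.144436i ; Y_{3,-1}(Ω₂) = +0.204674+0.104376i ; Δ = +0.002245+0.038395i
  [+0]  conj(Y_{3,0})(Ω₁) = -0.286824-0.000000i ; Y_{3,0}(Ω₂) = +0.252498+0.000000i ; Δ = -0.072423-0.000000i
  [+1]  conj(Y_{3,1})(Ω₁) = -0.084625+0.144436i ; Y_{3,1}(Ω₂) = -0.204674+0.104376i ; Δ = +0.002245-0.038395i
  [+2]  conj(Y_{3,2})(Ω₁) = -0.137201-0.244812i ; Y_{3,2}(Ω₂) = -0.229322+0.316095i ; Δ = +0.108847+0.012772i
  [+3]  conj(Y_{3,3})(Ω₁) = -0.361330-0.006928i ; Y_{3,3}(Ω₂) = -0.031603+0.200884i ; Δ = +0.012811-0.072366i
Σ over m = +0.175382+0.000000i; ×(4π/7) → +0.314846+0.000000i. Real part: 0.314846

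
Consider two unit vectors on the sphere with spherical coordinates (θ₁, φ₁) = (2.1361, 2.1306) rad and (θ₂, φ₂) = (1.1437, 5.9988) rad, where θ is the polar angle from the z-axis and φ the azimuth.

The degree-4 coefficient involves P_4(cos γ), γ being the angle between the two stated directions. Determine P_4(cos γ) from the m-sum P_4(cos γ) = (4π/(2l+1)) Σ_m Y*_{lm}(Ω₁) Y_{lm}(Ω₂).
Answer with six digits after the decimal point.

Expand P_4 via completeness: Σ_{m} conj(Y_{4,m}) at Ω₁ times Y_{4,m} at Ω₂ —
  m=-4: Y*=-0.13945 + 0.17658j  Y=0.12750 + 0.27564j  product -0.06645 - 0.01592j
  m=-3: Y*=-0.40134 - 0.04376j  Y=0.25708 + 0.29451j  product -0.09029 - 0.12945j
  m=-2: Y*=-0.10491 - 0.21651j  Y=0.04696 + 0.03002j  product 0.00157 - 0.01332j
  m=-1: Y*=-0.11266 + 0.17977j  Y=-0.30797 - 0.09002j  product 0.05088 - 0.04522j
  m=+0: Y*=-0.28843 + 0.00000j  Y=-0.11818 + 0.00000j  product 0.03409 + 0.00000j
  m=+1: Y*=0.11266 + 0.17977j  Y=0.30797 - 0.09002j  product 0.05088 + 0.04522j
  m=+2: Y*=-0.10491 + 0.21651j  Y=0.04696 - 0.03002j  product 0.00157 + 0.01332j
  m=+3: Y*=0.40134 - 0.04376j  Y=-0.25708 + 0.29451j  product -0.09029 + 0.12945j
  m=+4: Y*=-0.13945 - 0.17658j  Y=0.12750 - 0.27564j  product -0.06645 + 0.01592j
Accumulated sum -0.17449 - 0.00000j; after 4π/(2l+1) scaling, -0.24364 - 0.00000j ⇒ P_4 = -0.243637

-0.243637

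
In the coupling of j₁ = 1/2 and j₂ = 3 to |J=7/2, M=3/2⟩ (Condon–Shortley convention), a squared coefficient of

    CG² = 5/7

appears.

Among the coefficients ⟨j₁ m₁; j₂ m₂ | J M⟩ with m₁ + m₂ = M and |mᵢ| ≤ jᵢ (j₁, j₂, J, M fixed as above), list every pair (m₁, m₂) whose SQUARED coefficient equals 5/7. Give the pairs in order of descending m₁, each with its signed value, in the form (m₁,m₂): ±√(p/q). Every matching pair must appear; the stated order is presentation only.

Admissible pairs with m₁+m₂ = M = 3/2: (-1/2,2), (1/2,1)
  (m₁,m₂)=(1/2,1): CG² = 5/7, CG = +√(5/7)   ← matches the target
  (m₁,m₂)=(-1/2,2): CG² = 2/7, CG = +√(2/7)
Pairs with CG² = 5/7: (1/2,1): +√(5/7)

(1/2,1): +√(5/7)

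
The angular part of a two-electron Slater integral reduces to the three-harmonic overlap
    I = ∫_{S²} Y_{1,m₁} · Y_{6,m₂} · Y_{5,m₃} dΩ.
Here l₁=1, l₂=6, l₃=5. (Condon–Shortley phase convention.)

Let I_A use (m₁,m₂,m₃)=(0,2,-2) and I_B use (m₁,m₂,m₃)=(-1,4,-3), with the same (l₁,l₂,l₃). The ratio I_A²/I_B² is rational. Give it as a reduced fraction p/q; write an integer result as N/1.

32/45

l's match ⇒ only the (l;m) 3-j factors differ between A and B.
A: triangle coeff Δ(1,6,5) = 1/858; Σ_t [1,1]: t=1:−1/30240 = -1/30240; (3j)²=16/429 [(1 6 5; 0 2 -2)], sign=+1
B: triangle coeff Δ(1,6,5) = 1/858; Σ_t [2,2]: t=2:+1/161280 = 1/161280; (3j)²=15/286 [(1 6 5; -1 4 -3)], sign=+1
I_A²/I_B² = (16/429)/(15/286) = 32/45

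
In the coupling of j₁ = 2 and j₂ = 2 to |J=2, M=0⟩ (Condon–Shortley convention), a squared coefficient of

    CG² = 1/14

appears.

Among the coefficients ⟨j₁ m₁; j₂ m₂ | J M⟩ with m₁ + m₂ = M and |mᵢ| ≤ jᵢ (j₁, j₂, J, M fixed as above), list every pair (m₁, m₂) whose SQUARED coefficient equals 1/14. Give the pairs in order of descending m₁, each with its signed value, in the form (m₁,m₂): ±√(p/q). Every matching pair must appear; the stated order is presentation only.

Admissible pairs with m₁+m₂ = M = 0: (-2,2), (-1,1), (0,0), (1,-1), (2,-2)
  (m₁,m₂)=(2,-2): CG² = 2/7, CG = +√(2/7)
  (m₁,m₂)=(1,-1): CG² = 1/14, CG = +√(1/14)   ← matches the target
  (m₁,m₂)=(0,0): CG² = 2/7, CG = −√(2/7)
  (m₁,m₂)=(-1,1): CG² = 1/14, CG = +√(1/14)   ← matches the target
  (m₁,m₂)=(-2,2): CG² = 2/7, CG = +√(2/7)
Pairs with CG² = 1/14: (1,-1): +√(1/14); (-1,1): +√(1/14)

(1,-1): +√(1/14); (-1,1): +√(1/14)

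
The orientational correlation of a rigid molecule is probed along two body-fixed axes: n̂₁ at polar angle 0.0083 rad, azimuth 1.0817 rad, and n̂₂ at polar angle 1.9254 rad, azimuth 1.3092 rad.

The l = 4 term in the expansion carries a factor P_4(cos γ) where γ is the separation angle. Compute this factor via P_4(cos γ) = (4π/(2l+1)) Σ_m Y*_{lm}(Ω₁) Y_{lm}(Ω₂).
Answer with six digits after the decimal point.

Summing Y*_{l m}(θ₁,φ₁)·Y_{l m}(θ₂,φ₂) over m ∈ [−4, 4]; prefactor 4π/(2·4+1) = 1.396263:
  m=-4: Y*=(-0.000000, -0.000000)  Y=(0.171371, 0.296267)  product (0.000000, -0.000000)
  m=-3: Y*=(-0.000001, -0.000000)  Y=(0.253293, -0.253601)  product (-0.000000, 0.000000)
  m=-2: Y*=(-0.000077, 0.000115)  Y=(0.039774, 0.022942)  product (-0.000006, 0.000003)
  m=-1: Y*=(0.007378, 0.013863)  Y=(0.085897, -0.320833)  product (0.005081, -0.001176)
  m=+0: Y*=(0.845993, -0.000000)  Y=(-0.011436, 0.000000)  product (-0.009675, 0.000000)
  m=+1: Y*=(-0.007378, 0.013863)  Y=(-0.085897, -0.320833)  product (0.005081, 0.001176)
  m=+2: Y*=(-0.000077, -0.000115)  Y=(0.039774, -0.022942)  product (-0.000006, -0.000003)
  m=+3: Y*=(0.000001, -0.000000)  Y=(-0.253293, -0.253601)  product (-0.000000, -0.000000)
  m=+4: Y*=(-0.000000, 0.000000)  Y=(0.171371, -0.296267)  product (0.000000, 0.000000)
Accumulated sum (0.000476, 0.000000); after 4π/(2l+1) scaling, (0.000665, 0.000000) ⇒ P_4 = 0.000665

0.000665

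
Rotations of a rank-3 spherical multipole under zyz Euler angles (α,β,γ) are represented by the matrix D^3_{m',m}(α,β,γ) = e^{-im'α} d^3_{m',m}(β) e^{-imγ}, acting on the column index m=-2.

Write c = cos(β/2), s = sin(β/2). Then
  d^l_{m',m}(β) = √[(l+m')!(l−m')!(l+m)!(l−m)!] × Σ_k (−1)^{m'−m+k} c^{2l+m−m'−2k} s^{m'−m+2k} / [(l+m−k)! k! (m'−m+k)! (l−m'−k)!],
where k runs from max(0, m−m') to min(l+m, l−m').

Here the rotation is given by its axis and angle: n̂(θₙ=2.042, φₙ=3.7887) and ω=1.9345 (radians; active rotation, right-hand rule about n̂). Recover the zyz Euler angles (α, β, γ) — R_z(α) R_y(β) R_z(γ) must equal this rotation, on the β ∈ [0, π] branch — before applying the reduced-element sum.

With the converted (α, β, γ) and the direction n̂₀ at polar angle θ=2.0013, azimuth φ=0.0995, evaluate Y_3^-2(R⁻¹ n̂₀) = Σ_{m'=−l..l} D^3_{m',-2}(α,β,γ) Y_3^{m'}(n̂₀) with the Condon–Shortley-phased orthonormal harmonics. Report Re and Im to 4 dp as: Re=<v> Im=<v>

Axis–angle → zyz. n̂ = (sinθₙcosφₙ, sinθₙsinφₙ, cosθₙ) = (-0.710885, -0.537181, -0.453959), ω = 1.9345.
R = I cosω + sinω [n̂]ₓ + (1−cosω) n̂n̂ᵀ gives
  R = [+0.329395, +0.941985, -0.064527; +0.093457, +0.035478, +0.994991; +0.939556, -0.333776, -0.076349]
β = atan2(√(R₁₃²+R₂₃²), R₃₃) = 1.647220; α = atan2(R₂₃, R₁₃) mod 2π = 1.635558; γ = atan2(R₃₂, −R₃₁) mod 2π = 3.482936
Need the full column D^3_{m',-2} for m'=−3..3 at α=1.6356, β=1.6472, γ=3.4829.
cos(β/2)=0.679577, sin(β/2)=0.733604
d^3_{-3,-2}: single k=1 term ⇒ +0.260455;  D = +0.200239-0.166556i
d^3_{-2,-2}: k∈[0..1] ⇒ +0.098499 -0.573917 = -0.475417;  D = +0.327038+0.345062i
d^3_{-1,-2}: k∈[0..1] ⇒ -0.336245 +0.783667 = +0.447422;  D = -0.304143+0.328151i
d^3_{0,-2}: k∈[0..1] ⇒ +0.628694 -0.732630 = -0.103936;  D = -0.080642-0.065571i
d^3_{1,-2}: k∈[0..1] ⇒ -0.783667 +0.456611 = -0.327055;  D = -0.189478+0.266577i
d^3_{2,-2}: k∈[0..1] ⇒ +0.668797 -0.155872 = +0.512924;  D = -0.436430-0.269481i
d^3_{3,-2}: single k=0 term ⇒ -0.353690;  D = +0.165957-0.312338i
Y_3^{m'}(θ=2.0013,φ=0.0995) and Σ D·Y over m':
  (+0.2002-0.1666i)·(+0.2993-0.0921i)  (+0.3270+0.3451i)·(-0.3453+0.0696i)  (-0.3041+0.3282i)·(-0.0378+0.0038i)  (-0.0806-0.0656i)·(+0.3316+0.0000i)  (-0.1895+0.2666i)·(+0.0378+0.0038i)  (-0.4364-0.2695i)·(-0.3453-0.0696i)  (+0.1660-0.3123i)·(-0.2993-0.0921i)
Y_3^-2(R⁻¹ n̂) = -0.063513+0.011045i

Re=-0.0635 Im=0.0110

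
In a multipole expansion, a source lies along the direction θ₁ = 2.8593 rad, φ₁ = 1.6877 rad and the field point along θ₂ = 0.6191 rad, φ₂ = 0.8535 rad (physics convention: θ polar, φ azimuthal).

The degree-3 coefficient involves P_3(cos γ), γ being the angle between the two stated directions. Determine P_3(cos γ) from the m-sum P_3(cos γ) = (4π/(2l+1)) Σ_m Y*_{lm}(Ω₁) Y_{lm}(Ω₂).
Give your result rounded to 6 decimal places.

0.246352

Addition theorem: P_3(cos γ) = (4π/7) Σ_m Y*_{lm}(Ω₁) Y_{lm}(Ω₂), m = −3…3:
  m=-3: (+0.003098-0.008469i) × (-0.068150-0.044756i) = -0.000590+0.000439i  (running Σ = -0.000590+0.000439i)
  m=-2: (+0.074090+0.017645i) × (-0.038057-0.277684i) = +0.002080-0.021245i  (running Σ = +0.001490-0.020807i)
  m=-1: (-0.037927+0.322951i) × (+0.285549-0.327353i) = +0.094889+0.104634i  (running Σ = +0.096379+0.083827i)
  m=0: (-0.577760-0.000000i) × (+0.096112+0.000000i) = -0.055530-0.000000i  (running Σ = +0.040850+0.083827i)
  m=1: (+0.037927+0.322951i) × (-0.285549-0.327353i) = +0.094889-0.104634i  (running Σ = +0.135739-0.020807i)
  m=2: (+0.074090-0.017645i) × (-0.038057+0.277684i) = +0.002080+0.021245i  (running Σ = +0.137819+0.000439i)
  m=3: (-0.003098-0.008469i) × (+0.068150-0.044756i) = -0.000590-0.000439i  (running Σ = +0.137229+0.000000i)
Total Σ_m = +0.137229+0.000000i. Multiply by 1.795196: +0.246352+0.000000i. P_3(cos γ) = 0.246352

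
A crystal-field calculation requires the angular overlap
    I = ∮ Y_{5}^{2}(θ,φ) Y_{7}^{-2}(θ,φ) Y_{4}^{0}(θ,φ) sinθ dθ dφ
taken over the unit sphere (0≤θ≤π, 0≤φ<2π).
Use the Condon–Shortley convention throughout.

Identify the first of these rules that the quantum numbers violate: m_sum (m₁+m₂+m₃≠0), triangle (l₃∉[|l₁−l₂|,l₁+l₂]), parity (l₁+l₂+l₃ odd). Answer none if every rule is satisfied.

none

Σmᵢ = 0  ✓
l₃∈[|l₁−l₂|,l₁+l₂]=[2,12], have l₃=4  ✓
Σlᵢ = 16 ⇒ even  ✓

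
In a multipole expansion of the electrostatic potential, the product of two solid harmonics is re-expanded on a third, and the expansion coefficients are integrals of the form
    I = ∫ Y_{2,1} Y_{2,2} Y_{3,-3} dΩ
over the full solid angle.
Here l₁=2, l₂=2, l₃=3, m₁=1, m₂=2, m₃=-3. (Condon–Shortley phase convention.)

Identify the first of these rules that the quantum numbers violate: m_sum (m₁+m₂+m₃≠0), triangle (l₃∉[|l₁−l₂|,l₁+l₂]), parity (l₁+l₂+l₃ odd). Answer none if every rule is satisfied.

azimuthal sum: 1 + 2 − 3 = 0  ✓
0 ≤ 3 ≤ 4 (triangle on l)  ✓
L = 2 + 2 + 3 = 7 (odd)  ✗

parity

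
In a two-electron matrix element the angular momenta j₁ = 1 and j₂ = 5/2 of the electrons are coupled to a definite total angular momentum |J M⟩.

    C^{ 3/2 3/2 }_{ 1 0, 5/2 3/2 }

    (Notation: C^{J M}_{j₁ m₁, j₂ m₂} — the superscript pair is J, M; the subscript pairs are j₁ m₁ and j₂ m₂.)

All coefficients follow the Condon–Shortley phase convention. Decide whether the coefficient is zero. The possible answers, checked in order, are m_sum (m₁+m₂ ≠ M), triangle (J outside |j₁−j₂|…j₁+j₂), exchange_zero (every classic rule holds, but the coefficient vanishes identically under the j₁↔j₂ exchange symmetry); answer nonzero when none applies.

nonzero

m-sum: m₁+m₂ = 0+3/2 = 3/2, M = 3/2  ✓
triangle: |j₁−j₂| = 3/2 ≤ J = 3/2 ≤ j₁+j₂ = 7/2  ✓
exchange: j₁≠j₂ or m₁≠m₂ — the exchange symmetry imposes no constraint here
value check: CG = −√(4/15) = -0.516398 ≠ 0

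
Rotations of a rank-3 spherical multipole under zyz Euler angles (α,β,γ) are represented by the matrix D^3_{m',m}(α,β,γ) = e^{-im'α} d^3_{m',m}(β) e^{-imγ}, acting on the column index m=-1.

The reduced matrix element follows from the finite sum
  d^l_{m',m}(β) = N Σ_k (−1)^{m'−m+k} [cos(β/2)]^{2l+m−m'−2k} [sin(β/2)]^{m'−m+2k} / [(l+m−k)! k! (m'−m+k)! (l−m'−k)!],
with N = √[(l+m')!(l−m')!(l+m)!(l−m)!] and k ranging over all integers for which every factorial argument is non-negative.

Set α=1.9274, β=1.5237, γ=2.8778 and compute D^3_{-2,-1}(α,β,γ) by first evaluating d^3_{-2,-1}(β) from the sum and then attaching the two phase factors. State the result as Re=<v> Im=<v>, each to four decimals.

Re=-0.3198 Im=-0.1542

Split into d^3_{-2,-1}(β=1.5237) × two z-phases.
c=cos(1.523700/2)=0.723560, s=sin(1.523700/2)=0.690261; N=√[1·120·2·24]=75.894664
The bounds max(0,m−m')=1 and min(l+m,l−m')=2 give 2 terms
  k=1: (−1)^0·75.8947/(24)·0.7236^5·0.6903^1 = +0.432899
  k=2: (−1)^1·75.8947/(12)·0.7236^3·0.6903^3 = -0.787943
d^3_{-2,-1}(1.5237) = +0.432899 -0.787943 = -0.355043
D = (-0.756267-0.654263i)·(-0.355043)·(-0.965408+0.260744i) = -0.319788-0.154244i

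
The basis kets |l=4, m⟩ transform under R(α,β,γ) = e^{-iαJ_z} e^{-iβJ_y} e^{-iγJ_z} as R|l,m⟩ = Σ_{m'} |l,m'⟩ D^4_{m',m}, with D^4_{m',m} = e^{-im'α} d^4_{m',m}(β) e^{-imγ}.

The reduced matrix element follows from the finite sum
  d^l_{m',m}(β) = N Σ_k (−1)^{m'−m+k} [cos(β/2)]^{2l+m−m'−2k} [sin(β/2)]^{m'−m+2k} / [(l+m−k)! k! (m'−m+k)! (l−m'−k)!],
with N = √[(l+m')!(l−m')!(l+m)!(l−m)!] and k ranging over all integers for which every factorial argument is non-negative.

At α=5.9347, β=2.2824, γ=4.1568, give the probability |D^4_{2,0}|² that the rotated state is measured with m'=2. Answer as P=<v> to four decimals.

P=0.2026

First d^4_{2,0}(β=2.2824), then the phase factors e^{-i(2)α} and e^{-i(0)γ}:
Half-angle: c=0.416504, s=0.909134. N=√(720·2·24·24)=910.735966
The bounds max(0,m−m')=0 and min(l+m,l−m')=2 give 3 terms
  k=0: (−1)^2·910.7360/(96)·0.4165^6·0.9091^2 = +0.040935
  k=1: (−1)^3·910.7360/(36)·0.4165^4·0.9091^4 = -0.520089
  k=2: (−1)^4·910.7360/(96)·0.4165^2·0.9091^6 = +0.929237
d^4_{2,0}(2.2824) = +0.040935 -0.520089 +0.929237 = +0.450083
|D^4_{2,0}|² = |d^4_{2,0}(β)|² = (+0.450083)² = 0.202575 (the z-rotation phases have unit modulus)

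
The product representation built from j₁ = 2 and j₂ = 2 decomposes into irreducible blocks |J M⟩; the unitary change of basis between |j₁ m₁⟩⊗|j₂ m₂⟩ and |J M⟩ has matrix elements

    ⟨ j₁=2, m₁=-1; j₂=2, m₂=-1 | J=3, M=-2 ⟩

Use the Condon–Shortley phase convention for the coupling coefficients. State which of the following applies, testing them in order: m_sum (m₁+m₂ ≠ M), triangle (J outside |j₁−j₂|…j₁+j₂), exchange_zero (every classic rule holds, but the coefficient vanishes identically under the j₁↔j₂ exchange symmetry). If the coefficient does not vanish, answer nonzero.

m-sum: m₁+m₂ = -1+(-1) = -2, M = -2  ✓
triangle: |j₁−j₂| = 0 ≤ J = 3 ≤ j₁+j₂ = 4  ✓
exchange: j₁=j₂ and m₁=m₂, and (−1)^(j₁+j₂−J) = (−1)^1 = −1 forces ⟨j₁m₁;j₂m₂|JM⟩ = −⟨j₂m₂;j₁m₁|JM⟩ = −⟨j₁m₁;j₂m₂|JM⟩ ⇒ the coefficient vanishes identically
Racah sum check: Σ_k collapses to 0 ⇒ CG = 0

exchange_zero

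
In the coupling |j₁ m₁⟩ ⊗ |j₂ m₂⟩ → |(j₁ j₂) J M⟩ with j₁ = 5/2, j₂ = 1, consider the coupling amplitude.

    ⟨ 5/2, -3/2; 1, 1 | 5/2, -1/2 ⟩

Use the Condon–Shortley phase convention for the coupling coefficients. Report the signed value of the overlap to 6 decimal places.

-0.676123

triangle: 1!·4!·1!/7! = 24/5040
(j±m)!: 1!·4!·2!·0!·2!·3! = 576
prefactor² = (2J+1)·Δ·N² = 576/35
  k=1: −1/(1!·0!·3!·1!·1!·0!) = -1/6
Σ = -1/6  ⇒  CG² = 576/35·(-1/6)² = 16/35
CG = −√(16/35) = -0.676123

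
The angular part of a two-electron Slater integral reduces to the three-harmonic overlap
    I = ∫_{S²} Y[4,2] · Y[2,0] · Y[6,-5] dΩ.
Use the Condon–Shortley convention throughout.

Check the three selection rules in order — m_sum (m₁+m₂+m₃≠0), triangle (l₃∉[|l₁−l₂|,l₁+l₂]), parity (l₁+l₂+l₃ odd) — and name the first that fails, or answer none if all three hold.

m_sum

m₁+m₂+m₃ = 2 + 0 − 5 = -3  ✗
triangle: |4−2|=2 ≤ l₃=6 ≤ 4+2=6
parity: l₁+l₂+l₃ = 12 is even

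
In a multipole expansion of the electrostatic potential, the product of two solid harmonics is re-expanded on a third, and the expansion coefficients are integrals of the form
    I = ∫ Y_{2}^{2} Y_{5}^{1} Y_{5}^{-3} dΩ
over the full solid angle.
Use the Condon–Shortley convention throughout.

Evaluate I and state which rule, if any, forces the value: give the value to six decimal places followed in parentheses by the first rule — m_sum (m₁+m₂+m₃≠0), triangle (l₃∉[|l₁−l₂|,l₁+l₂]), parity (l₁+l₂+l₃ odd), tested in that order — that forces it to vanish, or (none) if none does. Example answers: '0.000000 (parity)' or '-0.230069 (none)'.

Rules hold: Σm=0, L=12 even, 3≤5≤7.
N = 5·11·11 = 605
Δ = 2!·2!·8!/13! = 1/38610
Racah Σ t=0..2: t=0:+1/2880 t=1:−1/576 t=2:+1/2880 = -1/960
⇒ 3j(2 5 5; 0 0 0)² = 10/429, sgn +1
Racah Σ t=0..0: t=0:+1/5760 = 1/5760
⇒ 3j(2 5 5; 2 1 -3)² = 56/2145, sgn +1
4πI² = N·(3j₀)²·(3jₘ)² = 560/1521
I = +1·√(0.368179/4π) = 0.17116875
No selection rule forces the value: the integral is nonzero (none).

0.171169 (none)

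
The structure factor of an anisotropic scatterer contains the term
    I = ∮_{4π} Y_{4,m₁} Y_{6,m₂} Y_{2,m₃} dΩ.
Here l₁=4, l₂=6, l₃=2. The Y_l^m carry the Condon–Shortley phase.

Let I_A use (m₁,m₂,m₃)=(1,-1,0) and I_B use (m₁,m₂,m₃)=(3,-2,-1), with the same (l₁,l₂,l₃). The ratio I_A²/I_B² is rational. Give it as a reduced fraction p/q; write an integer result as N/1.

105/16

Same 4,6,2: normalisation and zero-m 3j drop out of the ratio.
A: Δ: 8! 0! 4! / 13! → 1/6435; sum: t=3:−1/2880 = -1/2880; 3j²(4 6 2; 1 -1 0) = Δ·Π!·Σ² = 14/429  (sign -1)
B: Δ: 8! 0! 4! / 13! → 1/6435; sum: t=1:−1/30240 = -1/30240; 3j²(4 6 2; 3 -2 -1) = Δ·Π!·Σ² = 32/6435  (sign +1)
I_A²/I_B² = (14/429)/(32/6435) = 105/16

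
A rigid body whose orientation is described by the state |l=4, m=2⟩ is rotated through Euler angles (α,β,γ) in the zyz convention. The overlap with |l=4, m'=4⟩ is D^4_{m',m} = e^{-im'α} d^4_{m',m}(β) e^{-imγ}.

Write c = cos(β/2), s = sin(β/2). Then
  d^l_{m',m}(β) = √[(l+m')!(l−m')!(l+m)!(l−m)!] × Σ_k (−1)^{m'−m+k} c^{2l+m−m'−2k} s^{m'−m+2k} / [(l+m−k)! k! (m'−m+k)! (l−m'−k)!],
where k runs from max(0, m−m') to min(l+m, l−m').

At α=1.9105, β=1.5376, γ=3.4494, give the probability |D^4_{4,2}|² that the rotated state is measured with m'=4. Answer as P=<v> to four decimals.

First d^4_{4,2}(β=1.5376), then the phase factors e^{-i(4)α} and e^{-i(2)γ}:
c=cos(1.537600/2)=0.718746, s=sin(1.537600/2)=0.695273; N=√[40320·1·720·2]=7619.763776
The bounds max(0,m−m')=0 and min(l+m,l−m')=0 give 1 term
  k=0: (−1)^2·7619.7638/(1440)·0.7187^6·0.6953^2 = +0.352648
d^4_{4,2}(1.5376) = +0.352648
|D^4_{4,2}|² = |d^4_{4,2}(β)|² = (+0.352648)² = 0.124360 (the z-rotation phases have unit modulus)

P=0.1244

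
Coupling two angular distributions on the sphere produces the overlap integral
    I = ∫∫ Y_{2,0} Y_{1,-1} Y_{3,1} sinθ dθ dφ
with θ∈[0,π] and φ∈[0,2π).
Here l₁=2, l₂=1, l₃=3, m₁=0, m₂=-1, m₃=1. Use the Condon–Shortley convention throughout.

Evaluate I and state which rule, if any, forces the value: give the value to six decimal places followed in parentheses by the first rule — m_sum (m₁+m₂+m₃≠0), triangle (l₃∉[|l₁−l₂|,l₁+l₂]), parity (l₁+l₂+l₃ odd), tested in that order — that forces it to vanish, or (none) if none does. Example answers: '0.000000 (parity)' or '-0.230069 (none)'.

-0.202301 (none)

m-sum 0 ✓  L=6 even ✓  1≤3≤3 ✓
Π(2lᵢ+1) = 5×3×7 = 105
triangle coeff Δ(2,1,3) = 1/105
Σ_t [0,0]: t=0:+1/4 = 1/4
(3j)²=3/35 [(2 1 3; 0 0 0)], sign=-1
Σ_t [0,0]: t=0:+1/8 = 1/8
(3j)²=2/35 [(2 1 3; 0 -1 1)], sign=+1
⇒ 4πI² = 18/35
I = (-1)√(18/35/(4π)) = -0.20230066
No selection rule forces the value: the integral is nonzero (none).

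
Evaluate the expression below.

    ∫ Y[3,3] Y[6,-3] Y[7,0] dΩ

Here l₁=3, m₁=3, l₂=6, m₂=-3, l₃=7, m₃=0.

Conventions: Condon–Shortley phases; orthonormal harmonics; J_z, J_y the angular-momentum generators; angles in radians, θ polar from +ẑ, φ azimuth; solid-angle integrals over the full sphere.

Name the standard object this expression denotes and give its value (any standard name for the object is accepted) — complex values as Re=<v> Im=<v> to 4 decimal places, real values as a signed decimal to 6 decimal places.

Gaunt coefficient, -0.117879

This is a Gaunt coefficient — the integral of a triple product of spherical harmonics over the sphere.
Checks pass: Σm=0; 16 even; l₃=7∈[3,9].
(2·3+1)(2·6+1)(2·7+1) = 1365
Δ: 2! 4! 10! / 17! → 1/2042040
sum: t=0:+1/207360 t=1:−1/57600 t=2:+1/207360 = -1/129600
3j²(3 6 7; 0 0 0) = Δ·Π!·Σ² = 168/12155  (sign +1)
sum: t=0:+1/1451520 = 1/1451520
3j²(3 6 7; 3 -3 0) = Δ·Π!·Σ² = 45/4862  (sign -1)
combine: 4πI² = 1365·168/12155·45/4862 = 79380/454597
take √, sign -1: I = -0.11787924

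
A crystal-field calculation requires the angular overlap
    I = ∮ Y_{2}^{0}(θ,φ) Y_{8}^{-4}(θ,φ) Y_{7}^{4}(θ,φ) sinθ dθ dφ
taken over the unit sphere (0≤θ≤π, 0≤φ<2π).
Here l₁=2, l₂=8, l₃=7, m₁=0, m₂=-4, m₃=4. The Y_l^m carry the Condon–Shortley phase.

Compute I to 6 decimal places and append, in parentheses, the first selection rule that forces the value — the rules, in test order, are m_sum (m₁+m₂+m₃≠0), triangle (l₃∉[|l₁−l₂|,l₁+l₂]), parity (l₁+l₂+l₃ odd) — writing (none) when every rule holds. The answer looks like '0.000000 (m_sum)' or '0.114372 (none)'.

0.000000 (parity)

Σlᵢ=17 odd — θ-integrand is odd under cosθ→−cosθ; I=0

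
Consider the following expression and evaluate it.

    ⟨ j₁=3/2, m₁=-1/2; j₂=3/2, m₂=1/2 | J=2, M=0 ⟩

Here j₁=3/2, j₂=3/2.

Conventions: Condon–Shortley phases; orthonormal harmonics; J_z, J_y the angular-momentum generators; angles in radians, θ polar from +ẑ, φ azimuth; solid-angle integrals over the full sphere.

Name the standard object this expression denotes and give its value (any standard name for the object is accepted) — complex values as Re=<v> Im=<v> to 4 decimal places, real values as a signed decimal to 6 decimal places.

This is a Clebsch–Gordan (vector-coupling) coefficient.
√[5·1!2!2!/6! · 1!2!2!1!2!2!] = √(4/9)
  +(−1)^0/∏(0,1,2,2,0,0)! = 1/4  (running 1/4)
  +(−1)^1/∏(1,0,1,1,1,1)! = -1  (running -3/4)
⟨..|..⟩ = √(4/9)·(-3/4) = -0.500000

Clebsch–Gordan coefficient, −√(1/4) ≈ -0.500000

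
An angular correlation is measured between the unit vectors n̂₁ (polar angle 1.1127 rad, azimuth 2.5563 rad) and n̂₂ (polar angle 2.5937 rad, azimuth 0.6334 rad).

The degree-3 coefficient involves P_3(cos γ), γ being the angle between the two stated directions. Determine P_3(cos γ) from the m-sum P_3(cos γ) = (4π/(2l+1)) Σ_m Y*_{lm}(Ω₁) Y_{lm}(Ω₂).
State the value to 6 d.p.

Term-by-term m-sum for l=3 (normalisation 4π/7 = 1.795196):
  term(m=-3) = 0.01545 - 0.00873j   from Y*(Ω₁)=0.05540 + 0.29588j, Y(Ω₂)=-0.01907 - 0.05580j
  term(m=-2) = 0.06559 + 0.05572j   from Y*(Ω₁)=0.14165 - 0.33484j, Y(Ω₂)=-0.07085 + 0.22585j
  term(m=-1) = 0.00098 - 0.00268j   from Y*(Ω₁)=0.00534 - 0.00354j, Y(Ω₂)=0.35867 - 0.26338j
  term(m=+0) = 0.06839 + 0.00000j   from Y*(Ω₁)=-0.33372 + 0.00000j, Y(Ω₂)=-0.20495 + 0.00000j
  term(m=+1) = 0.00098 + 0.00268j   from Y*(Ω₁)=-0.00534 - 0.00354j, Y(Ω₂)=-0.35867 - 0.26338j
  term(m=+2) = 0.06559 - 0.05572j   from Y*(Ω₁)=0.14165 + 0.33484j, Y(Ω₂)=-0.07085 - 0.22585j
  term(m=+3) = 0.01545 + 0.00873j   from Y*(Ω₁)=-0.05540 + 0.29588j, Y(Ω₂)=0.01907 - 0.05580j
Total Σ_m = 0.23244 + 0.00000j. Multiply by 1.795196: 0.41728 + 0.00000j. P_3(cos γ) = 0.417276

0.417276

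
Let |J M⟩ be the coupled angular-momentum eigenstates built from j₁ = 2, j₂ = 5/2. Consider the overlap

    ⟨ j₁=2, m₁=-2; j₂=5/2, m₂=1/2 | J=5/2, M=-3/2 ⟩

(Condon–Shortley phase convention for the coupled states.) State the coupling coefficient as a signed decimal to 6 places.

+√(27/70) = +0.621059

√[6·2!2!3!/8! · 0!4!3!2!1!4!] = √(864/35)
  +(−1)^2/∏(2,0,2,1,0,2)! = 1/8  (running 1/8)
⟨..|..⟩ = √(864/35)·(1/8) = +0.621059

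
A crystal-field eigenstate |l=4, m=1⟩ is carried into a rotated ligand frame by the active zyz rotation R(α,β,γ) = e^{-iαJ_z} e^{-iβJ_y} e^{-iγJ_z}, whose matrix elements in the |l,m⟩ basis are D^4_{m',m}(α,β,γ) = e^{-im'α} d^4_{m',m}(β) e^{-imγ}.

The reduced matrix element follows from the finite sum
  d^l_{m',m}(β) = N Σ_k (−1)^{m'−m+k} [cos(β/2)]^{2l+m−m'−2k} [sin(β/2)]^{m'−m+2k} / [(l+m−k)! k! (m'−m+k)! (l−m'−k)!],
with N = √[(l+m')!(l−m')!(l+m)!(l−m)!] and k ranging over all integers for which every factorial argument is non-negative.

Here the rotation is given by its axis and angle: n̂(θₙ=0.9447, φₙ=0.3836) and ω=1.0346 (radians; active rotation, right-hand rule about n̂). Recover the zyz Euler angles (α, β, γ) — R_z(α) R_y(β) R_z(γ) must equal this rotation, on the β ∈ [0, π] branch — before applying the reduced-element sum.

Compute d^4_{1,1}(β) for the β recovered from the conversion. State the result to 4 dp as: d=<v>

d=-0.4179

Axis–angle → zyz. n̂ = (sinθₙcosφₙ, sinθₙsinφₙ, cosθₙ) = (+0.751430, +0.303272, +0.585986), ω = 1.0346.
R = I cosω + sinω [n̂]ₓ + (1−cosω) n̂n̂ᵀ gives
  R = [+0.787056, -0.392281, +0.476087; +0.615214, +0.555857, -0.559048; -0.045333, +0.732897, +0.678827]
β = atan2(√(R₁₃²+R₂₃²), R₃₃) = 0.824632; α = atan2(R₂₃, R₁₃) mod 2π = 5.417814; γ = atan2(R₃₂, −R₃₁) mod 2π = 1.509021
d^4_{1,1}(β=0.8246) via the finite sum:
Half-angle: c=0.916195, s=0.400732. N=√(120·6·120·6)=720.000000
Admissible k: 0..3 (factorial args all ≥0)
  k=0: (−1)^0·720.0000/(720)·0.9162^8·0.4007^0 = +0.496483
  k=1: (−1)^1·720.0000/(48)·0.9162^6·0.4007^2 = -1.424715
  k=2: (−1)^2·720.0000/(24)·0.9162^4·0.4007^4 = +0.545118
  k=3: (−1)^3·720.0000/(72)·0.9162^2·0.4007^6 = -0.034762
d^4_{1,1}(0.8246) = +0.496483 -1.424715 +0.545118 -0.034762 = -0.417876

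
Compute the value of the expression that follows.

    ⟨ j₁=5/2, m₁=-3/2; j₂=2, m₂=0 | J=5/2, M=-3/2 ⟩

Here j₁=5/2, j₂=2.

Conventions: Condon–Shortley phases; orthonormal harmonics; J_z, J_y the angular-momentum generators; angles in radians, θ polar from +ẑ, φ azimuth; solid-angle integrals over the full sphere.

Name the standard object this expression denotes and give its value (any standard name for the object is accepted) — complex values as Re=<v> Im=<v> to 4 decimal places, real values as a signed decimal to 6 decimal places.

This is a Clebsch–Gordan (vector-coupling) coefficient.
√[6·2!3!2!/8! · 1!4!2!2!1!4!] = √(288/35)
  +(−1)^1/∏(1,1,3,1,0,1)! = -1/6  (running -1/6)
  +(−1)^2/∏(2,0,2,0,1,2)! = 1/8  (running -1/24)
⟨..|..⟩ = √(288/35)·(-1/24) = -0.119523

Clebsch–Gordan coefficient, −√(1/70) ≈ -0.119523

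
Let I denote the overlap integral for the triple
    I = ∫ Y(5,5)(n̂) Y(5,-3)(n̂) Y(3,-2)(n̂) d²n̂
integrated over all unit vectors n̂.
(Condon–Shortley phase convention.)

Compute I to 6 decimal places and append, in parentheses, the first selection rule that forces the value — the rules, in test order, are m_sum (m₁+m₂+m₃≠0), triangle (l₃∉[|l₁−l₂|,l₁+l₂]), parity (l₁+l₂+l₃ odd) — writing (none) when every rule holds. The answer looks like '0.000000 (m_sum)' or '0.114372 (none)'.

l₁+l₂+l₃=13 is odd: 3j(l;000)=0 ⇒ I=0

0.000000 (parity)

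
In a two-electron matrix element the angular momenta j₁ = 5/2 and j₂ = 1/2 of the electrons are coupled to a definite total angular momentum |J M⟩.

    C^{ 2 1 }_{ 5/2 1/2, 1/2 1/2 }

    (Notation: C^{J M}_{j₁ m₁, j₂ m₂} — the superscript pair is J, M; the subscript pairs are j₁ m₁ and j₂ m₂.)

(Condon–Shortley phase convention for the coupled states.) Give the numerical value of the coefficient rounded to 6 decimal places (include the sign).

triangle: 1!·4!·0!/6! = 24/720
(j±m)!: 3!·2!·1!·0!·3!·1! = 72
prefactor² = (2J+1)·Δ·N² = 12
  k=1: −1/(1!·0!·1!·0!·3!·0!) = -1/6
Σ = -1/6  ⇒  CG² = 12·(-1/6)² = 1/3
CG = −√(1/3) = -0.577350

-0.577350  (= −√(1/3))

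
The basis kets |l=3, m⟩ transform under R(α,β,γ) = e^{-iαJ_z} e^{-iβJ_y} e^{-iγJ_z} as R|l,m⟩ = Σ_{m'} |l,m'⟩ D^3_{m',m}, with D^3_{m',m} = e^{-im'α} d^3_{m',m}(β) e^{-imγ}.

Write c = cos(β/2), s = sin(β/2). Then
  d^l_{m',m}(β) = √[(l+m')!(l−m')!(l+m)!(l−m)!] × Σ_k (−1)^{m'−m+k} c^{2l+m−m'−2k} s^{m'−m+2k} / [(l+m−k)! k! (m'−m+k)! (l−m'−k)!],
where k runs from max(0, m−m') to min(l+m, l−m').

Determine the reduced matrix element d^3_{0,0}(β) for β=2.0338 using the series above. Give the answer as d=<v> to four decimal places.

d=0.4472

d^3_{0,0}(β=2.0338) via the finite sum:
Half-angle: c=0.526005, s=0.850481. N=√(6·6·6·6)=36.000000
k∈{0,1,2,3} keeps every argument non-negative
  k=0: (−1)^0·36.0000/(36)·0.5260^6·0.8505^0 = +0.021181
  k=1: (−1)^1·36.0000/(4)·0.5260^4·0.8505^2 = -0.498347
  k=2: (−1)^2·36.0000/(4)·0.5260^2·0.8505^4 = +1.302812
  k=3: (−1)^3·36.0000/(36)·0.5260^0·0.8505^6 = -0.378433
d^3_{0,0}(2.0338) = +0.021181 -0.498347 +1.302812 -0.378433 = +0.447212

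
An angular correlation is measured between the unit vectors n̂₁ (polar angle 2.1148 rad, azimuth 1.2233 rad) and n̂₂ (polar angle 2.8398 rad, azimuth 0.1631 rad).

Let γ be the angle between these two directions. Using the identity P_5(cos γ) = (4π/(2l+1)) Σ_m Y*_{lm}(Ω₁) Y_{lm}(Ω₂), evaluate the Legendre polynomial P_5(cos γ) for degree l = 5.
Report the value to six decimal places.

Term-by-term m-sum for l=5 (normalisation 4π/11 = 1.142397):
  m=-5: Y*=0.20992 - 0.03532j  Y=0.00074 - 0.00078j  product 0.00013 - 0.00019j
  m=-4: Y*=-0.07322 + 0.40053j  Y=-0.00869 + 0.00664j  product -0.00202 - 0.00397j
  m=-3: Y*=-0.26407 - 0.15412j  Y=0.05777 - 0.03076j  product -0.02000 - 0.00078j
  m=-2: Y*=-0.09686 + 0.08076j  Y=-0.23495 + 0.07948j  product 0.01634 - 0.02667j
  m=-1: Y*=-0.11604 - 0.32037j  Y=0.53451 - 0.08796j  product -0.09020 - 0.16103j
  m=+0: Y*=-0.04658 + 0.00000j  Y=-0.39577 + 0.00000j  product 0.01843 + 0.00000j
  m=+1: Y*=0.11604 - 0.32037j  Y=-0.53451 - 0.08796j  product -0.09020 + 0.16103j
  m=+2: Y*=-0.09686 - 0.08076j  Y=-0.23495 - 0.07948j  product 0.01634 + 0.02667j
  m=+3: Y*=0.26407 - 0.15412j  Y=-0.05777 - 0.03076j  product -0.02000 + 0.00078j
  m=+4: Y*=-0.07322 - 0.40053j  Y=-0.00869 - 0.00664j  product -0.00202 + 0.00397j
  m=+5: Y*=-0.20992 - 0.03532j  Y=-0.00074 - 0.00078j  product 0.00013 + 0.00019j
Σ over m = -0.17308 - 0.00000j; ×(4π/11) → -0.19772 - 0.00000j. Real part: -0.197724

-0.197724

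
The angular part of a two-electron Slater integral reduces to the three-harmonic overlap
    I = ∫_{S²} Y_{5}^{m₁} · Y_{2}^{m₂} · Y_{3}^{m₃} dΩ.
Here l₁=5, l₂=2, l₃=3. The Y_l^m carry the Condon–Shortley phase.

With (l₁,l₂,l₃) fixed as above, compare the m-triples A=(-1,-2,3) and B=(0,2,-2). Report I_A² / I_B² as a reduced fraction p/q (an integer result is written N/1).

1/5

Shared (l₁,l₂,l₃)=(5,2,3): N and (l;000)² cancel in I_A²/I_B².
A: Δ = 4!·6!·0!/11! = 1/2310; Racah Σ t=0..0: t=0:+1/17280 = 1/17280; ⇒ 3j(5 2 3; -1 -2 3)² = 1/2310, sgn +1
B: Δ = 4!·6!·0!/11! = 1/2310; Racah Σ t=4..4: t=4:+1/2880 = 1/2880; ⇒ 3j(5 2 3; 0 2 -2)² = 1/462, sgn -1
I_A²/I_B² = (1/2310)/(1/462) = 1/5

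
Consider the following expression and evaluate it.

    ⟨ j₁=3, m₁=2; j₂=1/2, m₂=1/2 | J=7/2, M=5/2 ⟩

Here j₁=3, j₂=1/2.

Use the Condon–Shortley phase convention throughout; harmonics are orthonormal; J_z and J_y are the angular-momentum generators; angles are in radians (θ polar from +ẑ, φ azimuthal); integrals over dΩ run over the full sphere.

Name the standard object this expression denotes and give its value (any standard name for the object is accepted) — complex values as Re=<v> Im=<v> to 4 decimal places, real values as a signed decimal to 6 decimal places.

This is a Clebsch–Gordan (vector-coupling) coefficient.
j₁+j₂−J=0  J+j₁−j₂=6  J−j₁+j₂=1  j₁+j₂+J+1=8
(j₁±m₁, j₂±m₂, J±M) = (5,1,1,0,6,1)
P² = 86400/7
sum k=0..0:
  [0] +1/120 = 1/120
S = 1/120
C² = P²·S² = 6/7 ; C = +0.925820

Clebsch–Gordan coefficient, +√(6/7) ≈ +0.925820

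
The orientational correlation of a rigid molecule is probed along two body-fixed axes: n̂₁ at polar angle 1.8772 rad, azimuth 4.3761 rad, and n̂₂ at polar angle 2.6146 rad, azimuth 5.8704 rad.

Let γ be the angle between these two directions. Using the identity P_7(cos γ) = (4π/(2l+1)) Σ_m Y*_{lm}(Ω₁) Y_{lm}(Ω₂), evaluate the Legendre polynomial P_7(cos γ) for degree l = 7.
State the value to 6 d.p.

Summing Y*_{l m}(θ₁,φ₁)·Y_{l m}(θ₂,φ₂) over m ∈ [−7, 7]; prefactor 4π/(2·7+1) = 0.837758:
  m=-7: (+0.253767-0.252667i) × (-0.003941+0.001015i) = -0.000744+0.001253i  (running Σ = -0.000744+0.001253i)
  m=-6: (-0.183212-0.382262i) × (+0.020596-0.016147i) = -0.009946-0.004915i  (running Σ = -0.010689-0.003661i)
  m=-5: (-0.052509+0.005834i) × (-0.048693+0.090606i) = +0.002028-0.005042i  (running Σ = -0.008661-0.008703i)
  m=-4: (+0.074365-0.323963i) × (+0.021861-0.271500i) = -0.086330-0.027272i  (running Σ = -0.094991-0.035975i)
  m=-3: (-0.147762-0.093037i) × (+0.153876+0.445691i) = +0.018729-0.080172i  (running Σ = -0.076263-0.116148i)
  m=-2: (+0.207236-0.165055i) × (-0.292994-0.317533i) = -0.113129-0.017444i  (running Σ = -0.189392-0.133592i)
  m=-1: (-0.070500-0.201677i) × (-0.045374-0.019871i) = -0.000809+0.010552i  (running Σ = -0.190201-0.123040i)
  m=0: (+0.242096-0.000000i) × (+0.447022+0.000000i) = +0.108222+0.000000i  (running Σ = -0.081979-0.123040i)
  m=1: (+0.070500-0.201677i) × (+0.045374-0.019871i) = -0.000809-0.010552i  (running Σ = -0.082788-0.133592i)
  m=2: (+0.207236+0.165055i) × (-0.292994+0.317533i) = -0.113129+0.017444i  (running Σ = -0.195917-0.116148i)
  m=3: (+0.147762-0.093037i) × (-0.153876+0.445691i) = +0.018729+0.080172i  (running Σ = -0.177188-0.035975i)
  m=4: (+0.074365+0.323963i) × (+0.021861+0.271500i) = -0.086330+0.027272i  (running Σ = -0.263518-0.008703i)
  m=5: (+0.052509+0.005834i) × (+0.048693+0.090606i) = +0.002028+0.005042i  (running Σ = -0.261490-0.003661i)
  m=6: (-0.183212+0.382262i) × (+0.020596+0.016147i) = -0.009946+0.004915i  (running Σ = -0.271436+0.001253i)
  m=7: (-0.253767-0.252667i) × (+0.003941+0.001015i) = -0.000744-0.001253i  (running Σ = -0.272180-0.000000i)
Σ over m = -0.272180-0.000000i; ×(4π/15) → -0.228021-0.000000i. Real part: -0.228021

-0.228021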